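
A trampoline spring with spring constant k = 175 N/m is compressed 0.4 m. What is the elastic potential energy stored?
PE = ½kx² = ½(175)(0.4)² = 14.0 J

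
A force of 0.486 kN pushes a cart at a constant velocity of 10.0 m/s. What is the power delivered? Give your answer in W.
Convert to SI: F = 486.0 N, v = 10.0 m/s
P = Fv = (486.0)(10.0) = 4860 W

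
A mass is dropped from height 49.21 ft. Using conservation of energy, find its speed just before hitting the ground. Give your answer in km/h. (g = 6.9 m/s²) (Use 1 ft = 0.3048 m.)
Convert to SI: h = 14.9992 m
mgh = ½mv² ⇒ v = √(2gh) = √(2·6.9·14.9992) = 14.3871 m/s = 51.79 km/h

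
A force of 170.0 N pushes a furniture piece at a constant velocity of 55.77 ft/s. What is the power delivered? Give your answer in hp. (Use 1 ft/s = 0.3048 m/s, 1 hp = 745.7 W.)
Convert to SI: F = 170.0 N, v = 16.9987 m/s
P = Fv = (170.0)(16.9987) = 2889.78 W = 3.875 hp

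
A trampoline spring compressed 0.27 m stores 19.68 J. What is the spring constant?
k = 2·PE/x² = 2·19.68/(0.27)² = 539.9 N/m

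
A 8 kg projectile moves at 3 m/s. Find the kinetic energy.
KE = ½mv² = ½(8)(3)² = 36.0 J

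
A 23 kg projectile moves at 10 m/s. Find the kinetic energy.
KE = ½mv² = ½(23)(10)² = 1150.0 J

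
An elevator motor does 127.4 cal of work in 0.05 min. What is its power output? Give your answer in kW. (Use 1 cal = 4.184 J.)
Convert to SI: W = 533.042 J, t = 3.0 s
P = W/t = 533.042/3.0 = 177.681 W = 0.1777 kW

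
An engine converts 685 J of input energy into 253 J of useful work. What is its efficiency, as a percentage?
η = W_out/W_in = 253/685 = 36.93%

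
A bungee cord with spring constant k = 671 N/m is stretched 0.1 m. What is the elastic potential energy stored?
PE = ½kx² = ½(671)(0.1)² = 3.355 J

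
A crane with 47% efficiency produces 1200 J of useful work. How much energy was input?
W_in = W_out/η = 1200/0.47 = 2553 J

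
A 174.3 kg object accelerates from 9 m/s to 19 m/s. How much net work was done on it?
W = ΔKE = ½m(v₂² − v₁²) = ½(174.3)(19² − 9²) = 24402.0 J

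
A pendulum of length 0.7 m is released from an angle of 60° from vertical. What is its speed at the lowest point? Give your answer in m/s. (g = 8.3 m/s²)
h = L(1 − cosθ) = 0.7(1 − cos60°) = 0.35 m
v = √(2gh) = √(2·8.3·0.35) = 2.41 m/s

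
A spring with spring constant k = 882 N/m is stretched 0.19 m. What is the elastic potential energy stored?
PE = ½kx² = ½(882)(0.19)² = 15.92 J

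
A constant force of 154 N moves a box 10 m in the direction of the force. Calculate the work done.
W = F·d = (154)(10) = 1540 J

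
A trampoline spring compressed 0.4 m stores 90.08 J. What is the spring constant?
k = 2·PE/x² = 2·90.08/(0.4)² = 1126 N/m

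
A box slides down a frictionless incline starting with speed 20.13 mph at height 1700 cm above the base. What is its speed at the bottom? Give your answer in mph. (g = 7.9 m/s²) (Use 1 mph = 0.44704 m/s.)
Convert to SI: v₀ = 8.99892 m/s, h = 17.0 m
½mv₀² + mgh = ½mv² ⇒ v = √(v₀² + 2gh) = √(8.99892² + 2·7.9·17.0) = 18.6971 m/s = 41.82 mph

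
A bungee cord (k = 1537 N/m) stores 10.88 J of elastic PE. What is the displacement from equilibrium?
x = √(2·PE/k) = √(2·10.88/1537) = 0.119 m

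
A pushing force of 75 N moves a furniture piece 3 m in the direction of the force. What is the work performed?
W = F·d = (75)(3) = 225.0 J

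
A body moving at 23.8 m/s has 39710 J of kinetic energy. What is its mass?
m = 2·KE/v² = 2·39710/(23.8)² = 140.2 kg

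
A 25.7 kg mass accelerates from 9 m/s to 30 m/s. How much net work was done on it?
W = ΔKE = ½m(v₂² − v₁²) = ½(25.7)(30² − 9²) = 10524.15 J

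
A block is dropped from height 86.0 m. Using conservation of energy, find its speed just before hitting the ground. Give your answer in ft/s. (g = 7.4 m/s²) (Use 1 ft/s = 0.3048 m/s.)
mgh = ½mv² ⇒ v = √(2gh) = √(2·7.4·86.0) = 35.6763 m/s = 117.0 ft/s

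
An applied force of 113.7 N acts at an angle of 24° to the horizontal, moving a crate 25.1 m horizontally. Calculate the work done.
W = F·d·cosθ = (113.7)(25.1)cos(24°) = 2607 J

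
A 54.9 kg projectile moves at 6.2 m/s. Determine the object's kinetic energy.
KE = ½mv² = ½(54.9)(6.2)² = 1055 J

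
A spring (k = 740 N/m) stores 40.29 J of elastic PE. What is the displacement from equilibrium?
x = √(2·PE/k) = √(2·40.29/740) = 0.33 m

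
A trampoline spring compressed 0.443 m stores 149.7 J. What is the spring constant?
k = 2·PE/x² = 2·149.7/(0.443)² = 1526 N/m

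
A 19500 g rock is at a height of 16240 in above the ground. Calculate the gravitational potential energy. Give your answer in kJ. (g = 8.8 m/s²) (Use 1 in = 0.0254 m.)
Convert to SI: m = 19.5 kg, h = 412.496 m
PE = mgh = (19.5)(8.8)(412.496) = 70784.3 J = 70.78 kJ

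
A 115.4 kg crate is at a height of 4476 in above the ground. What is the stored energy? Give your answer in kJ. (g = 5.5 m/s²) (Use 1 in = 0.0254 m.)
Convert to SI: m = 115.4 kg, h = 113.69 m
PE = mgh = (115.4)(5.5)(113.69) = 72159.3 J = 72.16 kJ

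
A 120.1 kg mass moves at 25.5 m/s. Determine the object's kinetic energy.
KE = ½mv² = ½(120.1)(25.5)² = 39050 J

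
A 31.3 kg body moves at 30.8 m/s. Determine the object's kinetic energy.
KE = ½mv² = ½(31.3)(30.8)² = 14850 J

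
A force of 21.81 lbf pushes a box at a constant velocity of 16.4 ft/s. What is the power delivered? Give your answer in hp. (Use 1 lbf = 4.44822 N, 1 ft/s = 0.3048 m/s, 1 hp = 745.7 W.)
Convert to SI: F = 97.0157 N, v = 4.99872 m/s
P = Fv = (97.0157)(4.99872) = 484.954 W = 0.6503 hp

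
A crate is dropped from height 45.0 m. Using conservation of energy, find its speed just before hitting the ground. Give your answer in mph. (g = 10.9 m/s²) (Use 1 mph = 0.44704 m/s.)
mgh = ½mv² ⇒ v = √(2gh) = √(2·10.9·45.0) = 31.3209 m/s = 70.06 mph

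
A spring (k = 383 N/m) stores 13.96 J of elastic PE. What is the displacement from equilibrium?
x = √(2·PE/k) = √(2·13.96/383) = 0.27 m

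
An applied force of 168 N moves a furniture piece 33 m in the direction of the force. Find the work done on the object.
W = F·d = (168)(33) = 5544 J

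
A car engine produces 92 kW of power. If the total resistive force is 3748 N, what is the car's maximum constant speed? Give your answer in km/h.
P = Fv ⇒ v = P/F = 92000 W/3748.0 N = 24.5464 m/s = 88.37 km/h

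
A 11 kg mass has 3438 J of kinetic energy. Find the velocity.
v = √(2·KE/m) = √(2·3438/11) = 25.0 m/s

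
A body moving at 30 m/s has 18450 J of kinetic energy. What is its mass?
m = 2·KE/v² = 2·18450/(30)² = 41.0 kg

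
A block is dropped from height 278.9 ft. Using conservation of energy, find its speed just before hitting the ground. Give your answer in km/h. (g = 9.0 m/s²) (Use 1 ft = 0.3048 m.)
Convert to SI: h = 85.0087 m
mgh = ½mv² ⇒ v = √(2gh) = √(2·9.0·85.0087) = 39.1172 m/s = 140.8 km/h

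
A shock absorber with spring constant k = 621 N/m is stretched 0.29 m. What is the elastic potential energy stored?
PE = ½kx² = ½(621)(0.29)² = 26.11 J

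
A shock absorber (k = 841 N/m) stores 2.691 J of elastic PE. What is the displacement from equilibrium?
x = √(2·PE/k) = √(2·2.691/841) = 0.08 m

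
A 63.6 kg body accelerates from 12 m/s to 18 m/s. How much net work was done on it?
W = ΔKE = ½m(v₂² − v₁²) = ½(63.6)(18² − 12²) = 5724.0 J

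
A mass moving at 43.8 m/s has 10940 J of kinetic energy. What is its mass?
m = 2·KE/v² = 2·10940/(43.8)² = 11.41 kg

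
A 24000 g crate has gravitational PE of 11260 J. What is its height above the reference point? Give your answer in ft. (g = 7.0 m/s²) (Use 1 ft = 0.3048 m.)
Convert to SI: m = 24.0 kg, PE = 11260.0 J
h = PE/(mg) = 11260.0/(24.0·7.0) = 67.0238 m = 219.9 ft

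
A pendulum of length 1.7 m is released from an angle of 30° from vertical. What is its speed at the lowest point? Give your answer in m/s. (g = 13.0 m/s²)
h = L(1 − cosθ) = 1.7(1 − cos30°) = 0.227757 m
v = √(2gh) = √(2·13.0·0.227757) = 2.433 m/s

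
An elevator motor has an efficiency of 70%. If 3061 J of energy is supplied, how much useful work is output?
W_out = η·W_in = 0.7·3061 = 2142.7 J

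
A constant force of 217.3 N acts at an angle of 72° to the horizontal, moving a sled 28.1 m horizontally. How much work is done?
W = F·d·cosθ = (217.3)(28.1)cos(72°) = 1887 J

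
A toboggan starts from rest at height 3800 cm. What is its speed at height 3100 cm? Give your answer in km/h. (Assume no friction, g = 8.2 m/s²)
Convert to SI: h₁−h₂ = 7.0 m
mgh₁ = mgh₂ + ½mv² ⇒ v = √(2g(h₁−h₂)) = √(2·8.2·7.0) = 10.7145 m/s = 38.57 km/h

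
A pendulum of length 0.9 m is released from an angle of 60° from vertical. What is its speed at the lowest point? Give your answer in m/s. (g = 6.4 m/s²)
h = L(1 − cosθ) = 0.9(1 − cos60°) = 0.45 m
v = √(2gh) = √(2·6.4·0.45) = 2.4 m/s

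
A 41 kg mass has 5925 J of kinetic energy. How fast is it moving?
v = √(2·KE/m) = √(2·5925/41) = 17.0 m/s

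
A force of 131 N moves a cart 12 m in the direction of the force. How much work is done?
W = F·d = (131)(12) = 1572 J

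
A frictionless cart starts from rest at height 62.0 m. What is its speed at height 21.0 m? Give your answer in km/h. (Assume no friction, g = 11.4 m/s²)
mgh₁ = mgh₂ + ½mv² ⇒ v = √(2g(h₁−h₂)) = √(2·11.4·41.0) = 30.5745 m/s = 110.1 km/h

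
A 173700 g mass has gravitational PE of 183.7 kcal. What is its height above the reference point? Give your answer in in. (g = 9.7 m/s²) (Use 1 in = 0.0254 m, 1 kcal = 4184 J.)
Convert to SI: m = 173.7 kg, PE = 768601 J
h = PE/(mg) = 768601/(173.7·9.7) = 456.173 m = 17960 in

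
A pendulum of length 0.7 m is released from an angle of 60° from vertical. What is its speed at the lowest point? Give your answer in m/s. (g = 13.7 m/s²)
h = L(1 − cosθ) = 0.7(1 − cos60°) = 0.35 m
v = √(2gh) = √(2·13.7·0.35) = 3.097 m/s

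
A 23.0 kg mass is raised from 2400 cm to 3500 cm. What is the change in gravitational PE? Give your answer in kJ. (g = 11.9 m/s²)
Convert to SI: m = 23.0 kg, Δh = 11.0 m
ΔPE = mgΔh = (23.0)(11.9)(11.0) = 3010.7 J = 3.011 kJ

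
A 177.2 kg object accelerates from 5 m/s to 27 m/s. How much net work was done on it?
W = ΔKE = ½m(v₂² − v₁²) = ½(177.2)(27² − 5²) = 62374.4 J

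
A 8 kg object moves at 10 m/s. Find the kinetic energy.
KE = ½mv² = ½(8)(10)² = 400.0 J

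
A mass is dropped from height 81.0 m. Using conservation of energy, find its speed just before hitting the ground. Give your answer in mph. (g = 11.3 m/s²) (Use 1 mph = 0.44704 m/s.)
mgh = ½mv² ⇒ v = √(2gh) = √(2·11.3·81.0) = 42.7855 m/s = 95.71 mph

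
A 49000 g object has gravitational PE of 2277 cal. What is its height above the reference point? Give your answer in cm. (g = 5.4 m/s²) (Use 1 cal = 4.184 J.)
Convert to SI: m = 49.0 kg, PE = 9526.97 J
h = PE/(mg) = 9526.97/(49.0·5.4) = 36.0052 m = 3601 cm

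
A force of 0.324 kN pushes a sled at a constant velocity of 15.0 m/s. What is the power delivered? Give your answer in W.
Convert to SI: F = 324.0 N, v = 15.0 m/s
P = Fv = (324.0)(15.0) = 4860 W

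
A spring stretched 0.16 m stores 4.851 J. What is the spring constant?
k = 2·PE/x² = 2·4.851/(0.16)² = 379.0 N/m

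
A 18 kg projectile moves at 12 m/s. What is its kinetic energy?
KE = ½mv² = ½(18)(12)² = 1296.0 J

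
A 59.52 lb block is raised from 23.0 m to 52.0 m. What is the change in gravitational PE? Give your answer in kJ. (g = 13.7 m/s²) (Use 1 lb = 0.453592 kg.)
Convert to SI: m = 26.9978 kg, Δh = 29.0 m
ΔPE = mgΔh = (26.9978)(13.7)(29.0) = 10726.2 J = 10.73 kJ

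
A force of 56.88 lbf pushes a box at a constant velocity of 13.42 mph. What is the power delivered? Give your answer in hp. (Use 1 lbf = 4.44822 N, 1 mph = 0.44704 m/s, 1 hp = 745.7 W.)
Convert to SI: F = 253.015 N, v = 5.99928 m/s
P = Fv = (253.015)(5.99928) = 1517.91 W = 2.036 hp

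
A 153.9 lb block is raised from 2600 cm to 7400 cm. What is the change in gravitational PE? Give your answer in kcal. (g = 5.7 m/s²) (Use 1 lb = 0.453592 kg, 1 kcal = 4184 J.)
Convert to SI: m = 69.8078 kg, Δh = 48.0 m
ΔPE = mgΔh = (69.8078)(5.7)(48.0) = 19099.4 J = 4.565 kcal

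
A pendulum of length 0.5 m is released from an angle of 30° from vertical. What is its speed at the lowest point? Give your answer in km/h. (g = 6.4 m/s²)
h = L(1 − cosθ) = 0.5(1 − cos30°) = 0.0669873 m
v = √(2gh) = √(2·6.4·0.0669873) = 0.925979 m/s = 3.334 km/h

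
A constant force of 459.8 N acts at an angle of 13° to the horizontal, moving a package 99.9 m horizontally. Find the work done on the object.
W = F·d·cosθ = (459.8)(99.9)cos(13°) = 44760 J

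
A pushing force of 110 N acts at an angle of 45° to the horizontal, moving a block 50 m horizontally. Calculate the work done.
W = F·d·cosθ = (110)(50)cos(45°) = 3889 J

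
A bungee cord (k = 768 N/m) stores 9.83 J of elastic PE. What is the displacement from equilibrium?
x = √(2·PE/k) = √(2·9.83/768) = 0.16 m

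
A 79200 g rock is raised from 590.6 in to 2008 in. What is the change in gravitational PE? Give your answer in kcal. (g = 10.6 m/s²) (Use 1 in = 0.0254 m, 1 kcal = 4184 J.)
Convert to SI: m = 79.2 kg, Δh = 36.002 m
ΔPE = mgΔh = (79.2)(10.6)(36.002) = 30224.4 J = 7.224 kcal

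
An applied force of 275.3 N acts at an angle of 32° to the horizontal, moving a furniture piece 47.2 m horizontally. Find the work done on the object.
W = F·d·cosθ = (275.3)(47.2)cos(32°) = 11020 J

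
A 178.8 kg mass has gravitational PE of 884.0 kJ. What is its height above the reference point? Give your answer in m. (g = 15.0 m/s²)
Convert to SI: m = 178.8 kg, PE = 884000 J
h = PE/(mg) = 884000/(178.8·15.0) = 329.6 m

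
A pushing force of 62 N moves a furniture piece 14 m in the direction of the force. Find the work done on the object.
W = F·d = (62)(14) = 868.0 J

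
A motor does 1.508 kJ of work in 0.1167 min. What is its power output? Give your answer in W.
Convert to SI: W = 1508.0 J, t = 7.002 s
P = W/t = 1508.0/7.002 = 215.4 W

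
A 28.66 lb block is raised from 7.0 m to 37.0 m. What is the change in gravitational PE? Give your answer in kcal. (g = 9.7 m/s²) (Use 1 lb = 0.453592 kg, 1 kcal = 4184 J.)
Convert to SI: m = 12.9999 kg, Δh = 30.0 m
ΔPE = mgΔh = (12.9999)(9.7)(30.0) = 3782.98 J = 0.9042 kcal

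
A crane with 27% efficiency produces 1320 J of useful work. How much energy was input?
W_in = W_out/η = 1320/0.27 = 4889 J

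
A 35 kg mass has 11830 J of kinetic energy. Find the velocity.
v = √(2·KE/m) = √(2·11830/35) = 26.0 m/s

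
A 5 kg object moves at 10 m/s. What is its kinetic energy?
KE = ½mv² = ½(5)(10)² = 250.0 J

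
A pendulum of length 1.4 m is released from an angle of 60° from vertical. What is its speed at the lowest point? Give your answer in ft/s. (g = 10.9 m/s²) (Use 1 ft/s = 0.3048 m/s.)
h = L(1 − cosθ) = 1.4(1 − cos60°) = 0.7 m
v = √(2gh) = √(2·10.9·0.7) = 3.9064 m/s = 12.82 ft/s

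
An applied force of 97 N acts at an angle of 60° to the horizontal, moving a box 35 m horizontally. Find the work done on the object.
W = F·d·cosθ = (97)(35)cos(60°) = 1698 J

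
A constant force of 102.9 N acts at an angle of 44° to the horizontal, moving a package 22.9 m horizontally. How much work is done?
W = F·d·cosθ = (102.9)(22.9)cos(44°) = 1695 J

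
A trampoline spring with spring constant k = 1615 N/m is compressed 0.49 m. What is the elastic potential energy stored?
PE = ½kx² = ½(1615)(0.49)² = 193.9 J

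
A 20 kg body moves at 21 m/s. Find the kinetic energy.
KE = ½mv² = ½(20)(21)² = 4410.0 J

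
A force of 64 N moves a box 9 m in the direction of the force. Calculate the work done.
W = F·d = (64)(9) = 576.0 J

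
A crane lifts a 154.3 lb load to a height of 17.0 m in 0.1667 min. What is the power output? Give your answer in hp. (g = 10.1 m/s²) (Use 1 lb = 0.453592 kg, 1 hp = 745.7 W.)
Convert to SI: m = 69.9892 kg, h = 17.0 m, t = 10.002 s
P = mgh/t = (69.9892)(10.1)(17.0)/10.002 = 1201.48 W = 1.611 hp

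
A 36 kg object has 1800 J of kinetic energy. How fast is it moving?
v = √(2·KE/m) = √(2·1800/36) = 10.0 m/s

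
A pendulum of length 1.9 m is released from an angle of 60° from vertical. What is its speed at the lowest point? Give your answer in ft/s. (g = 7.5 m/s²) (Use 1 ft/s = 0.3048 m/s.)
h = L(1 − cosθ) = 1.9(1 − cos60°) = 0.95 m
v = √(2gh) = √(2·7.5·0.95) = 3.77492 m/s = 12.38 ft/s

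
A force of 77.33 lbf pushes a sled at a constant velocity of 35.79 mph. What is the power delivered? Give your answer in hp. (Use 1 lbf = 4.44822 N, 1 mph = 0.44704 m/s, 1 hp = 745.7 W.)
Convert to SI: F = 343.981 N, v = 15.9996 m/s
P = Fv = (343.981)(15.9996) = 5503.54 W = 7.38 hp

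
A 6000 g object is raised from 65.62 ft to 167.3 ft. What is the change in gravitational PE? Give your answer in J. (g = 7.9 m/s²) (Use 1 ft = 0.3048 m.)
Convert to SI: m = 6.0 kg, Δh = 30.9921 m
ΔPE = mgΔh = (6.0)(7.9)(30.9921) = 1469 J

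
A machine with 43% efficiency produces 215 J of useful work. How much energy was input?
W_in = W_out/η = 215/0.43 = 500.0 J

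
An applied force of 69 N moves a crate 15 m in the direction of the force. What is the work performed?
W = F·d = (69)(15) = 1035 J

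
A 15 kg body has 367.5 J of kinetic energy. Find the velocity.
v = √(2·KE/m) = √(2·367.5/15) = 7.0 m/s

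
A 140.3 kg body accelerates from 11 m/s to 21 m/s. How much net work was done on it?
W = ΔKE = ½m(v₂² − v₁²) = ½(140.3)(21² − 11²) = 22448.0 J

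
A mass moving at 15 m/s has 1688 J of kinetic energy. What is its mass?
m = 2·KE/v² = 2·1688/(15)² = 15.0 kg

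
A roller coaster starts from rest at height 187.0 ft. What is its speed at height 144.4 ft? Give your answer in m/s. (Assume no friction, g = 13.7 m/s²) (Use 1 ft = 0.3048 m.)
Convert to SI: h₁−h₂ = 12.9845 m
mgh₁ = mgh₂ + ½mv² ⇒ v = √(2g(h₁−h₂)) = √(2·13.7·12.9845) = 18.86 m/s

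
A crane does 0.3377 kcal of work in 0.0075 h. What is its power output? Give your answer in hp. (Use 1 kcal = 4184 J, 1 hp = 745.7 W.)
Convert to SI: W = 1412.94 J, t = 27.0 s
P = W/t = 1412.94/27.0 = 52.331 W = 0.07018 hp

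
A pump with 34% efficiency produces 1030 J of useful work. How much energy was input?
W_in = W_out/η = 1030/0.34 = 3029 J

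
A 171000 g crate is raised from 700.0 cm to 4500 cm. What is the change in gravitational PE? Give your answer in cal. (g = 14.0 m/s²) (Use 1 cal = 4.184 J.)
Convert to SI: m = 171.0 kg, Δh = 38.0 m
ΔPE = mgΔh = (171.0)(14.0)(38.0) = 90972.0 J = 21740 cal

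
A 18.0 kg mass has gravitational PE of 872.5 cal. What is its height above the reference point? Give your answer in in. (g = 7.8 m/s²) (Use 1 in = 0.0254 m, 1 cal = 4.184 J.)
Convert to SI: m = 18.0 kg, PE = 3650.54 J
h = PE/(mg) = 3650.54/(18.0·7.8) = 26.001 m = 1024 in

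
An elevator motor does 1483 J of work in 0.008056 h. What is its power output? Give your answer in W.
Convert to SI: W = 1483.0 J, t = 29.0016 s
P = W/t = 1483.0/29.0016 = 51.14 W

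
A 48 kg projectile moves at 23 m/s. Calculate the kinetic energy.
KE = ½mv² = ½(48)(23)² = 12696.0 J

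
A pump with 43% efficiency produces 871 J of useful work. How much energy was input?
W_in = W_out/η = 871/0.43 = 2026 J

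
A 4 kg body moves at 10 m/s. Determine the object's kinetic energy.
KE = ½mv² = ½(4)(10)² = 200.0 J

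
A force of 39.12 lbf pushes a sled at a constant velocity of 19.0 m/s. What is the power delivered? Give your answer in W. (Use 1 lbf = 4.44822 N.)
Convert to SI: F = 174.014 N, v = 19.0 m/s
P = Fv = (174.014)(19.0) = 3306 W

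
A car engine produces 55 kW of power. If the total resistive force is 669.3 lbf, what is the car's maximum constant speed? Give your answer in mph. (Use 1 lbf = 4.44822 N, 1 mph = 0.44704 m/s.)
Convert to SI: F = 2977.19 N
P = Fv ⇒ v = P/F = 55000 W/2977.19 N = 18.4738 m/s = 41.32 mph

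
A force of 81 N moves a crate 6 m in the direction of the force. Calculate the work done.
W = F·d = (81)(6) = 486.0 J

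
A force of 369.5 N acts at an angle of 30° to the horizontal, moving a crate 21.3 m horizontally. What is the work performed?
W = F·d·cosθ = (369.5)(21.3)cos(30°) = 6816 J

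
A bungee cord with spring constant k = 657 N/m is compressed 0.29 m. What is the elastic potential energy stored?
PE = ½kx² = ½(657)(0.29)² = 27.63 J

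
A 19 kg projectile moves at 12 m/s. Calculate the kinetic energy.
KE = ½mv² = ½(19)(12)² = 1368.0 J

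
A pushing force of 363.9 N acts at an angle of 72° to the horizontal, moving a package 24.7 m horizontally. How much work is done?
W = F·d·cosθ = (363.9)(24.7)cos(72°) = 2778 J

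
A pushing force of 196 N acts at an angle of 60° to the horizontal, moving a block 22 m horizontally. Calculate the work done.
W = F·d·cosθ = (196)(22)cos(60°) = 2156 J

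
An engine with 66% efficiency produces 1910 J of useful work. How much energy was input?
W_in = W_out/η = 1910/0.66 = 2894 J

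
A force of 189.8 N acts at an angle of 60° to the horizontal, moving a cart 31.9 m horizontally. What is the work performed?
W = F·d·cosθ = (189.8)(31.9)cos(60°) = 3027 J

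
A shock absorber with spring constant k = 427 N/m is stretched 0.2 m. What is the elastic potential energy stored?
PE = ½kx² = ½(427)(0.2)² = 8.54 J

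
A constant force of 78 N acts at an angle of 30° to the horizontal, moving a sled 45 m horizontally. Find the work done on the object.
W = F·d·cosθ = (78)(45)cos(30°) = 3040 J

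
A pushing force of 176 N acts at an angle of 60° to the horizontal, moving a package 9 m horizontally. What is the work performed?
W = F·d·cosθ = (176)(9)cos(60°) = 792.0 J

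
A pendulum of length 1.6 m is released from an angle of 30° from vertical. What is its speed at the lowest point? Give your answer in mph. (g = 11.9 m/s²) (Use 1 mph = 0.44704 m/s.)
h = L(1 − cosθ) = 1.6(1 − cos30°) = 0.214359 m
v = √(2gh) = √(2·11.9·0.214359) = 2.25871 m/s = 5.053 mph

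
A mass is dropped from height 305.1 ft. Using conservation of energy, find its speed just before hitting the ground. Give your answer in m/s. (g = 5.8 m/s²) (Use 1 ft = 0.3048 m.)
Convert to SI: h = 92.9945 m
mgh = ½mv² ⇒ v = √(2gh) = √(2·5.8·92.9945) = 32.84 m/s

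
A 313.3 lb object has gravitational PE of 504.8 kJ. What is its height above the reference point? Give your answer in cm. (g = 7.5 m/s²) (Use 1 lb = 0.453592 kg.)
Convert to SI: m = 142.11 kg, PE = 504800 J
h = PE/(mg) = 504800/(142.11·7.5) = 473.622 m = 47360 cm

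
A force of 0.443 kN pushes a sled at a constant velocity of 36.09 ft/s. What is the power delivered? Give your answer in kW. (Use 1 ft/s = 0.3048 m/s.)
Convert to SI: F = 443.0 N, v = 11.0002 m/s
P = Fv = (443.0)(11.0002) = 4873.1 W = 4.873 kW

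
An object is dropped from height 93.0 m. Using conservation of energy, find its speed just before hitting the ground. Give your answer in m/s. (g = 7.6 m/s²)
mgh = ½mv² ⇒ v = √(2gh) = √(2·7.6·93.0) = 37.6 m/s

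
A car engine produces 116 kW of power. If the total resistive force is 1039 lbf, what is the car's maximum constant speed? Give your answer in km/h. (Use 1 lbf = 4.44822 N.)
Convert to SI: F = 4621.7 N
P = Fv ⇒ v = P/F = 116000 W/4621.7 N = 25.099 m/s = 90.36 km/h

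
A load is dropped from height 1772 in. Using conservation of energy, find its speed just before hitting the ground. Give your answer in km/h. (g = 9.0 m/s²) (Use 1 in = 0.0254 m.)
Convert to SI: h = 45.0088 m
mgh = ½mv² ⇒ v = √(2gh) = √(2·9.0·45.0088) = 28.4633 m/s = 102.5 km/h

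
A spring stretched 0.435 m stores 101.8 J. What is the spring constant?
k = 2·PE/x² = 2·101.8/(0.435)² = 1076 N/m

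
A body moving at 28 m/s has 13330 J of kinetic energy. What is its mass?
m = 2·KE/v² = 2·13330/(28)² = 34.01 kg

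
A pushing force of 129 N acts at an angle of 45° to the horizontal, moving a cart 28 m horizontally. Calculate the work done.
W = F·d·cosθ = (129)(28)cos(45°) = 2554 J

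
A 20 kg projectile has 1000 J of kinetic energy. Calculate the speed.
v = √(2·KE/m) = √(2·1000/20) = 10.0 m/s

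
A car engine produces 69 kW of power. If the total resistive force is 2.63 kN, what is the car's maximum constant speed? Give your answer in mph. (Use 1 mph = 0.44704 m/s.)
Convert to SI: F = 2630.0 N
P = Fv ⇒ v = P/F = 69000 W/2630.0 N = 26.2357 m/s = 58.69 mph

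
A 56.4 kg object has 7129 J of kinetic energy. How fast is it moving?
v = √(2·KE/m) = √(2·7129/56.4) = 15.9 m/s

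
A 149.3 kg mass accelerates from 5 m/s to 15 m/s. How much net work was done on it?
W = ΔKE = ½m(v₂² − v₁²) = ½(149.3)(15² − 5²) = 14930.0 J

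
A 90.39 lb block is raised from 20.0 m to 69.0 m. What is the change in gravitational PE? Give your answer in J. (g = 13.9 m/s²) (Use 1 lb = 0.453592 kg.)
Convert to SI: m = 41.0002 kg, Δh = 49.0 m
ΔPE = mgΔh = (41.0002)(13.9)(49.0) = 27930 J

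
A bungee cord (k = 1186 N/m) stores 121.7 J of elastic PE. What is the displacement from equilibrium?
x = √(2·PE/k) = √(2·121.7/1186) = 0.453 m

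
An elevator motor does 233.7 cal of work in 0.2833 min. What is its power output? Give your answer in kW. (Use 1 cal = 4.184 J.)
Convert to SI: W = 977.801 J, t = 16.998 s
P = W/t = 977.801/16.998 = 57.5245 W = 0.05752 kW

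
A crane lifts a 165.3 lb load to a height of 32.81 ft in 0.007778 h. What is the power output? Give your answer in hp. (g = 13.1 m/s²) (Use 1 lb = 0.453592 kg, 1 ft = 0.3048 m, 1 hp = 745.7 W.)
Convert to SI: m = 74.9788 kg, h = 10.0005 m, t = 28.0008 s
P = mgh/t = (74.9788)(13.1)(10.0005)/28.0008 = 350.801 W = 0.4704 hp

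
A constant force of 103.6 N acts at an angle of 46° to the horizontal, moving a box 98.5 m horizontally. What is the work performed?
W = F·d·cosθ = (103.6)(98.5)cos(46°) = 7089 J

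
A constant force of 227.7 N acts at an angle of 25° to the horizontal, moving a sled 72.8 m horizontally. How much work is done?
W = F·d·cosθ = (227.7)(72.8)cos(25°) = 15020 J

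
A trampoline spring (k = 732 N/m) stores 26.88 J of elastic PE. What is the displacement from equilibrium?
x = √(2·PE/k) = √(2·26.88/732) = 0.271 m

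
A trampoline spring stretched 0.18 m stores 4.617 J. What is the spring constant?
k = 2·PE/x² = 2·4.617/(0.18)² = 285.0 N/m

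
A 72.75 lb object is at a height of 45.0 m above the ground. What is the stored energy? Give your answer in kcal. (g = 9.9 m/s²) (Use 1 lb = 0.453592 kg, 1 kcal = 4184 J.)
Convert to SI: m = 32.9988 kg, h = 45.0 m
PE = mgh = (32.9988)(9.9)(45.0) = 14701.0 J = 3.514 kcal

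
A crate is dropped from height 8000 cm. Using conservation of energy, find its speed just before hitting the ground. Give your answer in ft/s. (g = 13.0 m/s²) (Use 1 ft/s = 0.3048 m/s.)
Convert to SI: h = 80.0 m
mgh = ½mv² ⇒ v = √(2gh) = √(2·13.0·80.0) = 45.607 m/s = 149.6 ft/s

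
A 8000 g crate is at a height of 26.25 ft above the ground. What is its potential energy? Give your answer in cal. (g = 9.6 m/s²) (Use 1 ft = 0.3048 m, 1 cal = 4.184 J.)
Convert to SI: m = 8.0 kg, h = 8.001 m
PE = mgh = (8.0)(9.6)(8.001) = 614.477 J = 146.9 cal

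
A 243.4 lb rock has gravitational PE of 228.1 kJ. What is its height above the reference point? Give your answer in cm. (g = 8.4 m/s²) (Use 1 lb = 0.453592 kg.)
Convert to SI: m = 110.404 kg, PE = 228100 J
h = PE/(mg) = 228100/(110.404·8.4) = 245.957 m = 24600 cm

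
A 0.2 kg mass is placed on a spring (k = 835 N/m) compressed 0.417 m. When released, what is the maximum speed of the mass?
½kx² = ½mv² ⇒ v = x√(k/m) = (0.417)√(835/0.2) = 26.94 m/s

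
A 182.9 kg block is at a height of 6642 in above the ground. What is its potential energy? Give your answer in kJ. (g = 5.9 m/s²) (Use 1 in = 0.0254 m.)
Convert to SI: m = 182.9 kg, h = 168.707 m
PE = mgh = (182.9)(5.9)(168.707) = 182053 J = 182.1 kJ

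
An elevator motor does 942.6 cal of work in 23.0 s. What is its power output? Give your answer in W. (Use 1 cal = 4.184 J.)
Convert to SI: W = 3943.84 J, t = 23.0 s
P = W/t = 3943.84/23.0 = 171.5 W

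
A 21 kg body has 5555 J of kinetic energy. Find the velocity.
v = √(2·KE/m) = √(2·5555/21) = 23.0 m/s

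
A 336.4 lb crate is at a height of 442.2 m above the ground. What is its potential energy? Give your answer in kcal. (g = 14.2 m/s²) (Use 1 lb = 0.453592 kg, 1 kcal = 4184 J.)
Convert to SI: m = 152.588 kg, h = 442.2 m
PE = mgh = (152.588)(14.2)(442.2) = 958139 J = 229.0 kcal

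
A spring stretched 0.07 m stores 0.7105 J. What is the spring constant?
k = 2·PE/x² = 2·0.7105/(0.07)² = 290.0 N/m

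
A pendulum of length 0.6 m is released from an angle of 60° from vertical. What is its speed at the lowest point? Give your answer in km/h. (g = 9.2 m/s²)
h = L(1 − cosθ) = 0.6(1 − cos60°) = 0.3 m
v = √(2gh) = √(2·9.2·0.3) = 2.34947 m/s = 8.458 km/h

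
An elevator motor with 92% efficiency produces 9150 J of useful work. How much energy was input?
W_in = W_out/η = 9150/0.92 = 9946 J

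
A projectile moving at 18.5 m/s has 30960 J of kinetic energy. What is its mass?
m = 2·KE/v² = 2·30960/(18.5)² = 180.9 kg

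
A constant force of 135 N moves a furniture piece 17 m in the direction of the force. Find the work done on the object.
W = F·d = (135)(17) = 2295 J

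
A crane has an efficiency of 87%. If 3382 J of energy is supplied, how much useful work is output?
W_out = η·W_in = 0.87·3382 = 2942.34 J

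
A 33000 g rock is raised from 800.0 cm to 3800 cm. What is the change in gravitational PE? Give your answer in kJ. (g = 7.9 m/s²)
Convert to SI: m = 33.0 kg, Δh = 30.0 m
ΔPE = mgΔh = (33.0)(7.9)(30.0) = 7821.0 J = 7.821 kJ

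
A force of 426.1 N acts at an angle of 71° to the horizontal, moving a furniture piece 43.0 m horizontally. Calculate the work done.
W = F·d·cosθ = (426.1)(43.0)cos(71°) = 5965 J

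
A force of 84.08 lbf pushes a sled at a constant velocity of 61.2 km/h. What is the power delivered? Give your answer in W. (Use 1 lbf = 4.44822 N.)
Convert to SI: F = 374.006 N, v = 17.0 m/s
P = Fv = (374.006)(17.0) = 6358 W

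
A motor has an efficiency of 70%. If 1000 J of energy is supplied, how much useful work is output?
W_out = η·W_in = 0.7·1000 = 700.0 J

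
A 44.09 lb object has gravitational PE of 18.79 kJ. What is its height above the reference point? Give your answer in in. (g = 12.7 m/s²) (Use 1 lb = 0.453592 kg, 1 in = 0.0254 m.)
Convert to SI: m = 19.9989 kg, PE = 18790.0 J
h = PE/(mg) = 18790.0/(19.9989·12.7) = 73.9806 m = 2913 in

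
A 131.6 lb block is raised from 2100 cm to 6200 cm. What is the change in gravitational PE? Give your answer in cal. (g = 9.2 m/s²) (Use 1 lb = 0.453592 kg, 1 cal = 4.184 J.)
Convert to SI: m = 59.6927 kg, Δh = 41.0 m
ΔPE = mgΔh = (59.6927)(9.2)(41.0) = 22516.1 J = 5381 cal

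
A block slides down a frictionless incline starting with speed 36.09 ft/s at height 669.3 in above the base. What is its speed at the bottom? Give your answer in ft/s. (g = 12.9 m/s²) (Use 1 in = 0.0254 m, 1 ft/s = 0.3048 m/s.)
Convert to SI: v₀ = 11.0002 m/s, h = 17.0002 m
½mv₀² + mgh = ½mv² ⇒ v = √(v₀² + 2gh) = √(11.0002² + 2·12.9·17.0002) = 23.6561 m/s = 77.61 ft/s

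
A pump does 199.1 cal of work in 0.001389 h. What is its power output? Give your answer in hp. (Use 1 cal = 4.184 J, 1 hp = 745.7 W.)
Convert to SI: W = 833.034 J, t = 5.0004 s
P = W/t = 833.034/5.0004 = 166.594 W = 0.2234 hp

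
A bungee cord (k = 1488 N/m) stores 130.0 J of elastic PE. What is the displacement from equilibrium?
x = √(2·PE/k) = √(2·130.0/1488) = 0.418 m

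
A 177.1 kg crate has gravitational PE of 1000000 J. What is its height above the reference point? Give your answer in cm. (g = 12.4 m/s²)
h = PE/(mg) = 1000000/(177.1·12.4) = 455.365 m = 45540 cm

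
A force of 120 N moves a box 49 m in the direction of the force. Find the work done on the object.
W = F·d = (120)(49) = 5880 J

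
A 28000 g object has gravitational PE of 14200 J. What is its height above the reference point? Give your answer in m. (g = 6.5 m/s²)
Convert to SI: m = 28.0 kg, PE = 14200.0 J
h = PE/(mg) = 14200.0/(28.0·6.5) = 78.02 m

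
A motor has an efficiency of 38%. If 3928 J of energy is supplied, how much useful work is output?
W_out = η·W_in = 0.38·3928 = 1492.64 J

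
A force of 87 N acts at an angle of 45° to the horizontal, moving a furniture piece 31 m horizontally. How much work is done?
W = F·d·cosθ = (87)(31)cos(45°) = 1907 J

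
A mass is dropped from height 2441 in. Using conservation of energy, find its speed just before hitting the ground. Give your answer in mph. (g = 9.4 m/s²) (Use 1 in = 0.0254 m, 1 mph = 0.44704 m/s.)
Convert to SI: h = 62.0014 m
mgh = ½mv² ⇒ v = √(2gh) = √(2·9.4·62.0014) = 34.1413 m/s = 76.37 mph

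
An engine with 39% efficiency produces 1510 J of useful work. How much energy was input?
W_in = W_out/η = 1510/0.39 = 3872 J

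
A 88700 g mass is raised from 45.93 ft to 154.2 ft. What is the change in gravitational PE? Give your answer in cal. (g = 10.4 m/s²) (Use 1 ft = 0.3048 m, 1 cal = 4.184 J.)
Convert to SI: m = 88.7 kg, Δh = 33.0007 m
ΔPE = mgΔh = (88.7)(10.4)(33.0007) = 30442.5 J = 7276 cal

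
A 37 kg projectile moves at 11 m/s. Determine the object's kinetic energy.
KE = ½mv² = ½(37)(11)² = 2238.5 J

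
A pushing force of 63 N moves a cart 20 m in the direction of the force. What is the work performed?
W = F·d = (63)(20) = 1260 J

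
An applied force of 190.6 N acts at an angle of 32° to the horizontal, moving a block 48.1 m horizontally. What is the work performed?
W = F·d·cosθ = (190.6)(48.1)cos(32°) = 7775 J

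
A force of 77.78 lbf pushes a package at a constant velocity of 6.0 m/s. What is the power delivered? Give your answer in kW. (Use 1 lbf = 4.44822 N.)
Convert to SI: F = 345.983 N, v = 6.0 m/s
P = Fv = (345.983)(6.0) = 2075.9 W = 2.076 kW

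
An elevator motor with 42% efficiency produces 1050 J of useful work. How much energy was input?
W_in = W_out/η = 1050/0.42 = 2500 J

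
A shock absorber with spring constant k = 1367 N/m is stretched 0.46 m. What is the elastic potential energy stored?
PE = ½kx² = ½(1367)(0.46)² = 144.6 J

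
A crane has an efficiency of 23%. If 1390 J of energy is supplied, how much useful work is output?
W_out = η·W_in = 0.23·1390 = 319.7 J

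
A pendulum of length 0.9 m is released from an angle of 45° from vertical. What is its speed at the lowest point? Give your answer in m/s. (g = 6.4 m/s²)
h = L(1 − cosθ) = 0.9(1 − cos45°) = 0.263604 m
v = √(2gh) = √(2·6.4·0.263604) = 1.837 m/s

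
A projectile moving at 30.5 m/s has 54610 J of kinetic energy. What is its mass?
m = 2·KE/v² = 2·54610/(30.5)² = 117.4 kg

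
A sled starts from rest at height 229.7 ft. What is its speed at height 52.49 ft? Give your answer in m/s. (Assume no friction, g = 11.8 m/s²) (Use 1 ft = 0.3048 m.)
Convert to SI: h₁−h₂ = 54.0136 m
mgh₁ = mgh₂ + ½mv² ⇒ v = √(2g(h₁−h₂)) = √(2·11.8·54.0136) = 35.7 m/s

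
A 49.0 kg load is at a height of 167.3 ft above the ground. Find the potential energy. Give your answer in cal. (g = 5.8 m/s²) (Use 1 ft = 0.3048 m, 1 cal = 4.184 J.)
Convert to SI: m = 49.0 kg, h = 50.993 m
PE = mgh = (49.0)(5.8)(50.993) = 14492.2 J = 3464 cal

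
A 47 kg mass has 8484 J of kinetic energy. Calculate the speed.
v = √(2·KE/m) = √(2·8484/47) = 19.0 m/s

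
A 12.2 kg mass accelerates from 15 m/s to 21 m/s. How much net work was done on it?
W = ΔKE = ½m(v₂² − v₁²) = ½(12.2)(21² − 15²) = 1317.6 J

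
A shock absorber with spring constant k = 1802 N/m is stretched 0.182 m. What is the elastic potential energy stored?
PE = ½kx² = ½(1802)(0.182)² = 29.84 J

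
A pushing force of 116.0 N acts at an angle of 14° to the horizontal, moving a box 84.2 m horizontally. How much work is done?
W = F·d·cosθ = (116.0)(84.2)cos(14°) = 9477 J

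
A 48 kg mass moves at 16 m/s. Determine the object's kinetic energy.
KE = ½mv² = ½(48)(16)² = 6144.0 J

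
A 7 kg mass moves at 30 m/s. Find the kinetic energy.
KE = ½mv² = ½(7)(30)² = 3150.0 J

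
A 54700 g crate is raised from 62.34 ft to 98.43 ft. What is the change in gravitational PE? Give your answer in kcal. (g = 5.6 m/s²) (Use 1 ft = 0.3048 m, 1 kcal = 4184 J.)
Convert to SI: m = 54.7 kg, Δh = 11.0002 m
ΔPE = mgΔh = (54.7)(5.6)(11.0002) = 3369.59 J = 0.8054 kcal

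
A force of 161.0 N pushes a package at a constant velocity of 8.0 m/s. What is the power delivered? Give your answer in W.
P = Fv = (161.0)(8.0) = 1288 W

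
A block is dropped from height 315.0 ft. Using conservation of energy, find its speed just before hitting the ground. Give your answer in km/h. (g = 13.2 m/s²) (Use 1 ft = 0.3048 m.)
Convert to SI: h = 96.012 m
mgh = ½mv² ⇒ v = √(2gh) = √(2·13.2·96.012) = 50.346 m/s = 181.2 km/h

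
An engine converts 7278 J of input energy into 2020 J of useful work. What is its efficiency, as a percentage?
η = W_out/W_in = 2020/7278 = 27.75%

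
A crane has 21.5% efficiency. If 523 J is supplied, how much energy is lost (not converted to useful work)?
W_lost = W_in(1 − η) = 523·(1 − 0.215) = 410.6 J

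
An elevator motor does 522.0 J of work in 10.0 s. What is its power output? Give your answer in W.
P = W/t = 522.0/10.0 = 52.2 W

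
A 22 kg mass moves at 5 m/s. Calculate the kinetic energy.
KE = ½mv² = ½(22)(5)² = 275.0 J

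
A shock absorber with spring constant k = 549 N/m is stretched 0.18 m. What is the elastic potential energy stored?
PE = ½kx² = ½(549)(0.18)² = 8.894 J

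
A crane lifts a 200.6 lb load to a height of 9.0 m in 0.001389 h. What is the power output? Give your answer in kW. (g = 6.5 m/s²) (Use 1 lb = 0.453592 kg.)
Convert to SI: m = 90.9906 kg, h = 9.0 m, t = 5.0004 s
P = mgh/t = (90.9906)(6.5)(9.0)/5.0004 = 1064.5 W = 1.065 kW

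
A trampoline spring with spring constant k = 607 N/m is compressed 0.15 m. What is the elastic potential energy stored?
PE = ½kx² = ½(607)(0.15)² = 6.829 J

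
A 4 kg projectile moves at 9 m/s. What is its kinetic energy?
KE = ½mv² = ½(4)(9)² = 162.0 J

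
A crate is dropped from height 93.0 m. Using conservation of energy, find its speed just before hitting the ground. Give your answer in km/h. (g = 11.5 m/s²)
mgh = ½mv² ⇒ v = √(2gh) = √(2·11.5·93.0) = 46.2493 m/s = 166.5 km/h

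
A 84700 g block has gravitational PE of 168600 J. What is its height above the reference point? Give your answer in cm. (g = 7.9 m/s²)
Convert to SI: m = 84.7 kg, PE = 168600 J
h = PE/(mg) = 168600/(84.7·7.9) = 251.969 m = 25200 cm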